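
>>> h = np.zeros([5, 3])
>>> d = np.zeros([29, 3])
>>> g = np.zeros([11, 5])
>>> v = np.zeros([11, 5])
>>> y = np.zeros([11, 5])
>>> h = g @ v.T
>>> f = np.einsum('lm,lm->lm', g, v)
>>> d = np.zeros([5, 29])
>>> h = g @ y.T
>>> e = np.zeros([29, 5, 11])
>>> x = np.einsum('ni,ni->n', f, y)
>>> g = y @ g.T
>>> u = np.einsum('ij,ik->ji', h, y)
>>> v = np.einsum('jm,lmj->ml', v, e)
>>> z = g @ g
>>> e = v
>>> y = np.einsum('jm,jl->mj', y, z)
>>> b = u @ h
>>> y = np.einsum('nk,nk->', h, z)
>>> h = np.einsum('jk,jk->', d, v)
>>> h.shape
()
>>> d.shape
(5, 29)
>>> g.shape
(11, 11)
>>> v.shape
(5, 29)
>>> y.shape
()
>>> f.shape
(11, 5)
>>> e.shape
(5, 29)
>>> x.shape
(11,)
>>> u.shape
(11, 11)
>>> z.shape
(11, 11)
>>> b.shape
(11, 11)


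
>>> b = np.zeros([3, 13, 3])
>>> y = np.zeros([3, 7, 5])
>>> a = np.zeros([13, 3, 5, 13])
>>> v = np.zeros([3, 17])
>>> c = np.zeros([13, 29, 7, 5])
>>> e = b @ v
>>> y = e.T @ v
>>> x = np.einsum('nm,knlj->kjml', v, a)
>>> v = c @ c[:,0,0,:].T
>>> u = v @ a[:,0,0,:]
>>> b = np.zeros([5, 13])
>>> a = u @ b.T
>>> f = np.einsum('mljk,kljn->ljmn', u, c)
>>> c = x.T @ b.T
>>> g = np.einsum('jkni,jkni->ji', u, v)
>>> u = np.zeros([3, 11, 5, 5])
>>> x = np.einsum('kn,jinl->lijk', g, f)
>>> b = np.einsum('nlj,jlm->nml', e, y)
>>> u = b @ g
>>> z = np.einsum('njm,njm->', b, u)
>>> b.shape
(3, 17, 13)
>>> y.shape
(17, 13, 17)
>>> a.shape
(13, 29, 7, 5)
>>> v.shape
(13, 29, 7, 13)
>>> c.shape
(5, 17, 13, 5)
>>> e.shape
(3, 13, 17)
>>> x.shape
(5, 7, 29, 13)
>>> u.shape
(3, 17, 13)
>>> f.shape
(29, 7, 13, 5)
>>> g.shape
(13, 13)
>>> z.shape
()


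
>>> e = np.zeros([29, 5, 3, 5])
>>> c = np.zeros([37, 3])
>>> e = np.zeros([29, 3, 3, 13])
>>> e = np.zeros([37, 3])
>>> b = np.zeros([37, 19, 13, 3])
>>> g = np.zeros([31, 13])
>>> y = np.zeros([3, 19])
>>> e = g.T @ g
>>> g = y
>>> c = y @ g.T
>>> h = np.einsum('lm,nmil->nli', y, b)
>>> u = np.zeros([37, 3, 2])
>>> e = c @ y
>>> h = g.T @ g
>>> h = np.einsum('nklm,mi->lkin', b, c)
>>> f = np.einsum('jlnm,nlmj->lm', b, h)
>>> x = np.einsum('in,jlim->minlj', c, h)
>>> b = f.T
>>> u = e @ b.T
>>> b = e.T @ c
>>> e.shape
(3, 19)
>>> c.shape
(3, 3)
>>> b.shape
(19, 3)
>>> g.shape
(3, 19)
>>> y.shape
(3, 19)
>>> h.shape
(13, 19, 3, 37)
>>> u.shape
(3, 3)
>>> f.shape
(19, 3)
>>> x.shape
(37, 3, 3, 19, 13)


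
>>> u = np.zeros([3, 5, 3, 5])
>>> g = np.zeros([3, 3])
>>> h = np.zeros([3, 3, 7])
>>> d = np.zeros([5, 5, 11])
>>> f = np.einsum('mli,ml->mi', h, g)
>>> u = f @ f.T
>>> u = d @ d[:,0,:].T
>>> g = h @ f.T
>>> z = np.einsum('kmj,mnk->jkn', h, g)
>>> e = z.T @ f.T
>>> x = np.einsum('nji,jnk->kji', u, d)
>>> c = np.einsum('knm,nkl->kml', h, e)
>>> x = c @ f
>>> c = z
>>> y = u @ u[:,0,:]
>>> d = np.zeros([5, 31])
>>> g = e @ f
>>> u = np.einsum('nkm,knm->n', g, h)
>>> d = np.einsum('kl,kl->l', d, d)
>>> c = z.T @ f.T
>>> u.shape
(3,)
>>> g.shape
(3, 3, 7)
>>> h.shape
(3, 3, 7)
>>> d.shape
(31,)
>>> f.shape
(3, 7)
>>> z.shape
(7, 3, 3)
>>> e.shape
(3, 3, 3)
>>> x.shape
(3, 7, 7)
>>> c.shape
(3, 3, 3)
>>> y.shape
(5, 5, 5)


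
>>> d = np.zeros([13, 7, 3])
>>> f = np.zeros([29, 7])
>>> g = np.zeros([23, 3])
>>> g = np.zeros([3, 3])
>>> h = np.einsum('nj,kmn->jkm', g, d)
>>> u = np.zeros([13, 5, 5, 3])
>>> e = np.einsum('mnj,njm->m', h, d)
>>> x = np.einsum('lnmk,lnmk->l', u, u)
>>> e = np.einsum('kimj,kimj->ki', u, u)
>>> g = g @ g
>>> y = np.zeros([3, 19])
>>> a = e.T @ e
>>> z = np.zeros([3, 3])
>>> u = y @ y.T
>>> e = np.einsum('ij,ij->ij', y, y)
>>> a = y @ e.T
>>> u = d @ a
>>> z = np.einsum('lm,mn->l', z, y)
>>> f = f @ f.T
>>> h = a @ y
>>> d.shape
(13, 7, 3)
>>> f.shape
(29, 29)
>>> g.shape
(3, 3)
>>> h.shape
(3, 19)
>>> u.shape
(13, 7, 3)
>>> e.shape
(3, 19)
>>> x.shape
(13,)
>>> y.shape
(3, 19)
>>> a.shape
(3, 3)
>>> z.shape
(3,)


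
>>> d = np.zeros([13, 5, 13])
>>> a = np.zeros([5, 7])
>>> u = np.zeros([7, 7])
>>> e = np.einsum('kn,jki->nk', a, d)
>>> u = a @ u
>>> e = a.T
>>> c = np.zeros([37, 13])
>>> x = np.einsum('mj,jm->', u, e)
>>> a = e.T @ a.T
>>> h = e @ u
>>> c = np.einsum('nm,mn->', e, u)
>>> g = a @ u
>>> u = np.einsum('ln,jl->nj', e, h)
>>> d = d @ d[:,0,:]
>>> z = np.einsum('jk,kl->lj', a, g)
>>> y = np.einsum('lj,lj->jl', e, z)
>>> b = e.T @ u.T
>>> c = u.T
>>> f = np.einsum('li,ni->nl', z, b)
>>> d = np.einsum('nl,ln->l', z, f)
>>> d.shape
(5,)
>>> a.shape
(5, 5)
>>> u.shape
(5, 7)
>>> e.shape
(7, 5)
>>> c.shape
(7, 5)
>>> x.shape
()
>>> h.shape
(7, 7)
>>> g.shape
(5, 7)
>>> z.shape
(7, 5)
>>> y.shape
(5, 7)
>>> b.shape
(5, 5)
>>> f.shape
(5, 7)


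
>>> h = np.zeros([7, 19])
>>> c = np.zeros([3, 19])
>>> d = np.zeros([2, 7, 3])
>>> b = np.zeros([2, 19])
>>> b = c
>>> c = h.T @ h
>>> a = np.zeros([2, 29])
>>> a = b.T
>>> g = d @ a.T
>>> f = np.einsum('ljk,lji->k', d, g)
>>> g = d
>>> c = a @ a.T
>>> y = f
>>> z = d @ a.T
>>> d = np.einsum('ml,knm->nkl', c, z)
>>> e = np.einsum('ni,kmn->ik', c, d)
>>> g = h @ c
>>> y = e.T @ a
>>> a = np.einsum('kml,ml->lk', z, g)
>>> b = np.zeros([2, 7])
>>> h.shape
(7, 19)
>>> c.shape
(19, 19)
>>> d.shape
(7, 2, 19)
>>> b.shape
(2, 7)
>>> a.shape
(19, 2)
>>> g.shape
(7, 19)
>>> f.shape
(3,)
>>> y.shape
(7, 3)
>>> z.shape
(2, 7, 19)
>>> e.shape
(19, 7)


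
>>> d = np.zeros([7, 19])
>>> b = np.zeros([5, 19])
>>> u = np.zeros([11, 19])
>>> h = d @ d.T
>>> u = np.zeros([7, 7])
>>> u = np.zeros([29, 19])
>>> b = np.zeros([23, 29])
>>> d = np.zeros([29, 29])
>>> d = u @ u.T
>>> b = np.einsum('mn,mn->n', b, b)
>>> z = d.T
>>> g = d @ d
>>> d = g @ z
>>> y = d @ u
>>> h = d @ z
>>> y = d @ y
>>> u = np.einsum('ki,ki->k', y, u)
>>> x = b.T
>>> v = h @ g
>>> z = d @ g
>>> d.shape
(29, 29)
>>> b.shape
(29,)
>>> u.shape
(29,)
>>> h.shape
(29, 29)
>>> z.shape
(29, 29)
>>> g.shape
(29, 29)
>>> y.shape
(29, 19)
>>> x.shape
(29,)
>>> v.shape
(29, 29)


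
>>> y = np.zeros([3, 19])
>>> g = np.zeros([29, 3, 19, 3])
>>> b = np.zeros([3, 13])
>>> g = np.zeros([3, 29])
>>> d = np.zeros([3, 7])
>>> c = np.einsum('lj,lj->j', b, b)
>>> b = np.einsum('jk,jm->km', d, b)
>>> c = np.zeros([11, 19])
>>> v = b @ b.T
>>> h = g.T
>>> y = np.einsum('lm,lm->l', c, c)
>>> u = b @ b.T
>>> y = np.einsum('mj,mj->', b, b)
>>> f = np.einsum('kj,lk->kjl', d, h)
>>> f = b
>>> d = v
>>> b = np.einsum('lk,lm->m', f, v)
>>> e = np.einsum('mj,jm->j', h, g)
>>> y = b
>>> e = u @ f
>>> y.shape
(7,)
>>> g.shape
(3, 29)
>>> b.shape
(7,)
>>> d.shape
(7, 7)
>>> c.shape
(11, 19)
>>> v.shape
(7, 7)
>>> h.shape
(29, 3)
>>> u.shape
(7, 7)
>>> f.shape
(7, 13)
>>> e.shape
(7, 13)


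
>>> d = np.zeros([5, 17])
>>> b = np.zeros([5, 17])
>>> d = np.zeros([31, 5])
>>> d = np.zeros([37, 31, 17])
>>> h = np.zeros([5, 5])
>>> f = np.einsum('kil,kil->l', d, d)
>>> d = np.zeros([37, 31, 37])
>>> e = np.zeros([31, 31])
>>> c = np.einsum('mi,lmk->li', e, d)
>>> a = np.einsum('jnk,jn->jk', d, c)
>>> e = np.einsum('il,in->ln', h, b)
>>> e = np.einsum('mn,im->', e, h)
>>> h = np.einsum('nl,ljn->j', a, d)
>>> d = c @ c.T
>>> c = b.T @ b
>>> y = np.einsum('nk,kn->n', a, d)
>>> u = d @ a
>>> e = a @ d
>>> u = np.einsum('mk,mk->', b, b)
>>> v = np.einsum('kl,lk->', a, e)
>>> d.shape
(37, 37)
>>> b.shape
(5, 17)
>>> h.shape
(31,)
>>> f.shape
(17,)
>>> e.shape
(37, 37)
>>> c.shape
(17, 17)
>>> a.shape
(37, 37)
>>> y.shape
(37,)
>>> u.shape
()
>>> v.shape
()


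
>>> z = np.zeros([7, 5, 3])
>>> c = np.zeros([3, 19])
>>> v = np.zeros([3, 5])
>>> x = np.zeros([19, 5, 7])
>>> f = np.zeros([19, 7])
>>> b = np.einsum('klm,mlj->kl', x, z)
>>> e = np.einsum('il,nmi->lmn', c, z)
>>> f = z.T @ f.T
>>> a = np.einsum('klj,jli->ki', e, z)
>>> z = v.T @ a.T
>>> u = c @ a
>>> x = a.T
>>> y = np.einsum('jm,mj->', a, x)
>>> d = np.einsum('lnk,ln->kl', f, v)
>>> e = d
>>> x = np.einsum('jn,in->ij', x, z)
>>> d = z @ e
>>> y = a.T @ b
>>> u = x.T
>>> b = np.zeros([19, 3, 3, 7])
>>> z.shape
(5, 19)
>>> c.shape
(3, 19)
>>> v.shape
(3, 5)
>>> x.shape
(5, 3)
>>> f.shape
(3, 5, 19)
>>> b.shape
(19, 3, 3, 7)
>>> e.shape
(19, 3)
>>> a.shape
(19, 3)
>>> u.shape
(3, 5)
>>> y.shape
(3, 5)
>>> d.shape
(5, 3)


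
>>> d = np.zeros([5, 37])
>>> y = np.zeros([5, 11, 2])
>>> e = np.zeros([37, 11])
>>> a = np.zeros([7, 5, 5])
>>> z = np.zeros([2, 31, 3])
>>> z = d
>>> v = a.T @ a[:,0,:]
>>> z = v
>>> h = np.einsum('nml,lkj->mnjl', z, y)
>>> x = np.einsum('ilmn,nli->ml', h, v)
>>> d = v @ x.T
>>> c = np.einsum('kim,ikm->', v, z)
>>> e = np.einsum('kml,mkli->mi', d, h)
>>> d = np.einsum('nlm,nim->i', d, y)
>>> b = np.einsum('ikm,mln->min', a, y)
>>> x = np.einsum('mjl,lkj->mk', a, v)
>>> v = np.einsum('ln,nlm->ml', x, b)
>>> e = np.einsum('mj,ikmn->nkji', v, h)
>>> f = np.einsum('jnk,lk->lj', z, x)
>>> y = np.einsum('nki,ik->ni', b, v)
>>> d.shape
(11,)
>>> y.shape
(5, 2)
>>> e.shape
(5, 5, 7, 5)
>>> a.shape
(7, 5, 5)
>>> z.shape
(5, 5, 5)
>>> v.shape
(2, 7)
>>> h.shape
(5, 5, 2, 5)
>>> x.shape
(7, 5)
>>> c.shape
()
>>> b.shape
(5, 7, 2)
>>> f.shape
(7, 5)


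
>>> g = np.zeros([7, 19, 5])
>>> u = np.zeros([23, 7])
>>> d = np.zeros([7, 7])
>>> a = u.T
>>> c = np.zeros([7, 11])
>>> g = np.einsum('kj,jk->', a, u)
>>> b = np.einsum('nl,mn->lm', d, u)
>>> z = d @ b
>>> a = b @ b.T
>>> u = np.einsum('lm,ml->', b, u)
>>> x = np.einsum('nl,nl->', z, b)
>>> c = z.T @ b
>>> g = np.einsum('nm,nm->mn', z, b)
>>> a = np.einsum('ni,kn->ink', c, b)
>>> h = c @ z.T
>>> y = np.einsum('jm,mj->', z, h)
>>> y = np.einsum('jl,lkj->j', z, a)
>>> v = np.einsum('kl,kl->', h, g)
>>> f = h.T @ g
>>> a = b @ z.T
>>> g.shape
(23, 7)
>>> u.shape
()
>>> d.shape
(7, 7)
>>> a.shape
(7, 7)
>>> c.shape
(23, 23)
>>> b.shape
(7, 23)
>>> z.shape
(7, 23)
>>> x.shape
()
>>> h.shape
(23, 7)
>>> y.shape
(7,)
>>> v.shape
()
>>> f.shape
(7, 7)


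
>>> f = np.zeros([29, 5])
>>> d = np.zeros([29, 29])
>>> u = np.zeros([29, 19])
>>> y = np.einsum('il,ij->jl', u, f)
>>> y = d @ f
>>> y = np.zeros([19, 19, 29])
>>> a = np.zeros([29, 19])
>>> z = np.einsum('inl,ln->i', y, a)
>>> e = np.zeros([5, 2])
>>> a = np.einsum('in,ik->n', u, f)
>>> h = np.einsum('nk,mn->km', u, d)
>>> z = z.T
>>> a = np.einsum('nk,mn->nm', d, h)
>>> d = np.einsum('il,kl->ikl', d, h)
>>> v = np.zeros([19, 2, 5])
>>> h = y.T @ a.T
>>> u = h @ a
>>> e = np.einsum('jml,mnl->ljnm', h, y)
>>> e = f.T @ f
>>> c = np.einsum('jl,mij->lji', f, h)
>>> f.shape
(29, 5)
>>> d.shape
(29, 19, 29)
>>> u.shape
(29, 19, 19)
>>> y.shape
(19, 19, 29)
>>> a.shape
(29, 19)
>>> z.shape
(19,)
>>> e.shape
(5, 5)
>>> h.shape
(29, 19, 29)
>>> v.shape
(19, 2, 5)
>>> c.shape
(5, 29, 19)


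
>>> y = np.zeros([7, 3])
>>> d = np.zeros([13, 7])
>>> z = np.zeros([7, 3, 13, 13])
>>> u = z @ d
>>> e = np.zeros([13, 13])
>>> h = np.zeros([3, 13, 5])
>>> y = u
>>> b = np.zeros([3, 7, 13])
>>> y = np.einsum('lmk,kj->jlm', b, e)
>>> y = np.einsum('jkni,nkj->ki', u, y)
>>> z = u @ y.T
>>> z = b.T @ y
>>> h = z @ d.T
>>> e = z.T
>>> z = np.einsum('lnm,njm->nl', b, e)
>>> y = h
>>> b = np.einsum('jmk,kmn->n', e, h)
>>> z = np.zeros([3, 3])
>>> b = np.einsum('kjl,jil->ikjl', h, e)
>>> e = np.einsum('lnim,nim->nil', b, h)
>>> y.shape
(13, 7, 13)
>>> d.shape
(13, 7)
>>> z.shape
(3, 3)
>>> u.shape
(7, 3, 13, 7)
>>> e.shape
(13, 7, 7)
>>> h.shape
(13, 7, 13)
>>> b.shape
(7, 13, 7, 13)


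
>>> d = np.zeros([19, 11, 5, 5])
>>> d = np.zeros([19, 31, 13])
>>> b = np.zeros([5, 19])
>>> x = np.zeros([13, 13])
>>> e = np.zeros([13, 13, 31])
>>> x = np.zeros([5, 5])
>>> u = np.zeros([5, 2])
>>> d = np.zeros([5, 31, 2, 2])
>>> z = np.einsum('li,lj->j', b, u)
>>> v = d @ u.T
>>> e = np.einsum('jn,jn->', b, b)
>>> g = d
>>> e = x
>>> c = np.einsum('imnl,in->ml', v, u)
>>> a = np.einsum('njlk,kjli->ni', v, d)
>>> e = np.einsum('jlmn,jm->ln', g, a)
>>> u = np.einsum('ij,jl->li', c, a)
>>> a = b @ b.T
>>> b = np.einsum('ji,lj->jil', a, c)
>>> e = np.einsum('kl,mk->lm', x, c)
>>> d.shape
(5, 31, 2, 2)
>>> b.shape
(5, 5, 31)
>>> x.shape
(5, 5)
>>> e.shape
(5, 31)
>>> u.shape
(2, 31)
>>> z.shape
(2,)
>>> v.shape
(5, 31, 2, 5)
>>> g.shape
(5, 31, 2, 2)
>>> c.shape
(31, 5)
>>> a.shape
(5, 5)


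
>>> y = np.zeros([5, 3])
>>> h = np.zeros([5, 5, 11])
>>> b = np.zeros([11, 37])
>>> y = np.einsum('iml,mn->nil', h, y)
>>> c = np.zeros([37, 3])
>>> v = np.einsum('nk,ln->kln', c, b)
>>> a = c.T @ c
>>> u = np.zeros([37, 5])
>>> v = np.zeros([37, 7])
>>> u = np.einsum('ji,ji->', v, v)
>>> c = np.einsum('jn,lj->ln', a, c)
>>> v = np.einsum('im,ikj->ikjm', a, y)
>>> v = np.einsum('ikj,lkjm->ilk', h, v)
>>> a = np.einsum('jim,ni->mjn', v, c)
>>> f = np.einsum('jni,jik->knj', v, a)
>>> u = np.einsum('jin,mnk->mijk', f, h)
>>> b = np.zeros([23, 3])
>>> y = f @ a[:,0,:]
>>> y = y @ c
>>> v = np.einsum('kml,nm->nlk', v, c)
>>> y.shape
(37, 3, 3)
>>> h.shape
(5, 5, 11)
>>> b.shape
(23, 3)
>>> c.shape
(37, 3)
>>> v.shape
(37, 5, 5)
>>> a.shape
(5, 5, 37)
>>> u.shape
(5, 3, 37, 11)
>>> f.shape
(37, 3, 5)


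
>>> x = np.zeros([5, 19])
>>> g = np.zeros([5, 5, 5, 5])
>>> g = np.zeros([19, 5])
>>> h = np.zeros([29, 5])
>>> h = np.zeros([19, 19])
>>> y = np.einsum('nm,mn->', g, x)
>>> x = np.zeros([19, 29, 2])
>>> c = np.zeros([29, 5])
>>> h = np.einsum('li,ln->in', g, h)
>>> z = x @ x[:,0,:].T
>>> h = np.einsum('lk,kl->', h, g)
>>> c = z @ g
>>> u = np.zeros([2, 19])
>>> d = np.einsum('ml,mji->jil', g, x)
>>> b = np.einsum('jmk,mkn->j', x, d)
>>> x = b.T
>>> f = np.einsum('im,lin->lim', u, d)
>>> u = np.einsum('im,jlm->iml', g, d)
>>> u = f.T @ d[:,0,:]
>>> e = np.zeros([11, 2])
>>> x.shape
(19,)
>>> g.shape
(19, 5)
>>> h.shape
()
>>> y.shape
()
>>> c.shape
(19, 29, 5)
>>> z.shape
(19, 29, 19)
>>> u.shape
(19, 2, 5)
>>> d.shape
(29, 2, 5)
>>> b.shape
(19,)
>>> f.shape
(29, 2, 19)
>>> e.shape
(11, 2)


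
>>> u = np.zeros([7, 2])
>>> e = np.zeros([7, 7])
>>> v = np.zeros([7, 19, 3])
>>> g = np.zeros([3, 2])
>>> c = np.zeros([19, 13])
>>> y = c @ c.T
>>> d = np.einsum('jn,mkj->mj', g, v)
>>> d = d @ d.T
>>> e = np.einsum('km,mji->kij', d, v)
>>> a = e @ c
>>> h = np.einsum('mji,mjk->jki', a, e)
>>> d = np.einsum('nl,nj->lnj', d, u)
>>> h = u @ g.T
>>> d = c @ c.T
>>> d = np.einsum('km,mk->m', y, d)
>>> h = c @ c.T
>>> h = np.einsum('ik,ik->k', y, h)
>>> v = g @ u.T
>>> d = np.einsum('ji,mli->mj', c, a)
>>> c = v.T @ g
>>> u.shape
(7, 2)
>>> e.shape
(7, 3, 19)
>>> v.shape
(3, 7)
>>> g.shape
(3, 2)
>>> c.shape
(7, 2)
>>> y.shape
(19, 19)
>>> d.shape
(7, 19)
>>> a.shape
(7, 3, 13)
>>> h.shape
(19,)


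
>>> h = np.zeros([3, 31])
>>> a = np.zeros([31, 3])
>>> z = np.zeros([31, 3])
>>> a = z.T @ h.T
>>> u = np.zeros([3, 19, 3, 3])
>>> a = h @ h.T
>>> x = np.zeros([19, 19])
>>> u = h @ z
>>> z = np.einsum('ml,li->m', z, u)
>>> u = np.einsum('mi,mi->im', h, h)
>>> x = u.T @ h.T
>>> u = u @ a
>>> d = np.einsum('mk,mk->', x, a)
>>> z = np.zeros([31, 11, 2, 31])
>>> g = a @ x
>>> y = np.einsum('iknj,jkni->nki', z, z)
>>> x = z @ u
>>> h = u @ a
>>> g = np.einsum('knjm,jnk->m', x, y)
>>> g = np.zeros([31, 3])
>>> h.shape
(31, 3)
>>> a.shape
(3, 3)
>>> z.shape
(31, 11, 2, 31)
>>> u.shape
(31, 3)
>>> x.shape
(31, 11, 2, 3)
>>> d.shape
()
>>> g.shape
(31, 3)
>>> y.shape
(2, 11, 31)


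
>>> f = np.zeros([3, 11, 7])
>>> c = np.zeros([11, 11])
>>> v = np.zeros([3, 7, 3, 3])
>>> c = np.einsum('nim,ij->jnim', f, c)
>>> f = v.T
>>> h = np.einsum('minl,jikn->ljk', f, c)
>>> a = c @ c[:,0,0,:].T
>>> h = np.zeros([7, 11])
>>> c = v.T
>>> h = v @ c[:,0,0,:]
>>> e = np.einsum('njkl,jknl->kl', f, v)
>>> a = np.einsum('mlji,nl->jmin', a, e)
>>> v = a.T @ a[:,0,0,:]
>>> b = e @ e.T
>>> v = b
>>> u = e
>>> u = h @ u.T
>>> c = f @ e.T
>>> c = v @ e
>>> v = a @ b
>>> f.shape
(3, 3, 7, 3)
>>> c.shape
(7, 3)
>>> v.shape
(11, 11, 11, 7)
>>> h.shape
(3, 7, 3, 3)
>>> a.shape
(11, 11, 11, 7)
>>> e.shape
(7, 3)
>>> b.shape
(7, 7)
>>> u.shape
(3, 7, 3, 7)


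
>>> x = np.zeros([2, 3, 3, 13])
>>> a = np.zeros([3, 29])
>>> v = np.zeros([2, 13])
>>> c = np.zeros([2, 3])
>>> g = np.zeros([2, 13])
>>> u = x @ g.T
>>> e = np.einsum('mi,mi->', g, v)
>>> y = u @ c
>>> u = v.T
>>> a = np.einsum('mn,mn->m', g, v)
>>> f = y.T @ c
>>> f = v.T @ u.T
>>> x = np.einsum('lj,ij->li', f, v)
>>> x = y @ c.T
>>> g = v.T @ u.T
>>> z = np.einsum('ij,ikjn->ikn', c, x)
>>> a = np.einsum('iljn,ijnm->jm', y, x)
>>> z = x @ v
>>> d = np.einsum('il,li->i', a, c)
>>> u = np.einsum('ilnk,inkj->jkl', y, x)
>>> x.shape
(2, 3, 3, 2)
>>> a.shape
(3, 2)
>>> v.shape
(2, 13)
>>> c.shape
(2, 3)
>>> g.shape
(13, 13)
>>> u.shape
(2, 3, 3)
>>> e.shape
()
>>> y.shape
(2, 3, 3, 3)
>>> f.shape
(13, 13)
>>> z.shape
(2, 3, 3, 13)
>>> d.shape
(3,)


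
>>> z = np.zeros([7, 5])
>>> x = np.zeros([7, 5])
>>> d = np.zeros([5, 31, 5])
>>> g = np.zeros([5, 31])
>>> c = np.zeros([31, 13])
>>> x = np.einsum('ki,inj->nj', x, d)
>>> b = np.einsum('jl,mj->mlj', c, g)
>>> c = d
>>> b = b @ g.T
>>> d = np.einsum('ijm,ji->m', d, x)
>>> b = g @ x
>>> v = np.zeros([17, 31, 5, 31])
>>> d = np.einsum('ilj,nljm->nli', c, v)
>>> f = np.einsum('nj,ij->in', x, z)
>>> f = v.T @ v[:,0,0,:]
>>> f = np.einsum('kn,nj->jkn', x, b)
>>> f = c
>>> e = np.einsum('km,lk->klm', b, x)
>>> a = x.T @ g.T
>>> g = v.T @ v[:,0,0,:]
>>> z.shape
(7, 5)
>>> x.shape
(31, 5)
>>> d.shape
(17, 31, 5)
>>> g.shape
(31, 5, 31, 31)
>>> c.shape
(5, 31, 5)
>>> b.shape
(5, 5)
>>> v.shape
(17, 31, 5, 31)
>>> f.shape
(5, 31, 5)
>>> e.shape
(5, 31, 5)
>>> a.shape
(5, 5)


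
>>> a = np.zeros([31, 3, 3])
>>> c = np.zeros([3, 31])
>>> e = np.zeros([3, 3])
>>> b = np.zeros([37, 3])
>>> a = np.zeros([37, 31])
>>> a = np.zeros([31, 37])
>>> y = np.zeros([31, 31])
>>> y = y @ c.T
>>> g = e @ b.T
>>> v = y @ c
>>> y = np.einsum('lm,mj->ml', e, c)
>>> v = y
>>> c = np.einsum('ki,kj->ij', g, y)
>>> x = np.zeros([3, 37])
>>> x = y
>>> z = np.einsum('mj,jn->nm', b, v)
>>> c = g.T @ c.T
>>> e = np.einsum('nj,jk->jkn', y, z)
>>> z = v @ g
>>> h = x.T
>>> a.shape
(31, 37)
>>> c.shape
(37, 37)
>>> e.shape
(3, 37, 3)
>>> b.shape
(37, 3)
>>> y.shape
(3, 3)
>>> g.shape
(3, 37)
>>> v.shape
(3, 3)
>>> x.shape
(3, 3)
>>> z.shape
(3, 37)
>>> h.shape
(3, 3)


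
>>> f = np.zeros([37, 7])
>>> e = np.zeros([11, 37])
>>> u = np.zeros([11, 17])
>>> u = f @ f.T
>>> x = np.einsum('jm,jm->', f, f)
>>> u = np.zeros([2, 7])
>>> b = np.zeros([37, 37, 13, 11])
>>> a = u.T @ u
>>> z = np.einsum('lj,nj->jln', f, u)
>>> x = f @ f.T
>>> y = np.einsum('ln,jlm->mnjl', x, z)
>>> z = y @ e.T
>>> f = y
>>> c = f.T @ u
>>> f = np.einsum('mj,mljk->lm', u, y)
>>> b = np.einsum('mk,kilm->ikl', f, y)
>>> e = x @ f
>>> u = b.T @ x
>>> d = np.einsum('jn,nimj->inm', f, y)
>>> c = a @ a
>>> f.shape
(37, 2)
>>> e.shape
(37, 2)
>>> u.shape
(7, 2, 37)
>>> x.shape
(37, 37)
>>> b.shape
(37, 2, 7)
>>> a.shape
(7, 7)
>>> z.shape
(2, 37, 7, 11)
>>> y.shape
(2, 37, 7, 37)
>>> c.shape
(7, 7)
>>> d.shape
(37, 2, 7)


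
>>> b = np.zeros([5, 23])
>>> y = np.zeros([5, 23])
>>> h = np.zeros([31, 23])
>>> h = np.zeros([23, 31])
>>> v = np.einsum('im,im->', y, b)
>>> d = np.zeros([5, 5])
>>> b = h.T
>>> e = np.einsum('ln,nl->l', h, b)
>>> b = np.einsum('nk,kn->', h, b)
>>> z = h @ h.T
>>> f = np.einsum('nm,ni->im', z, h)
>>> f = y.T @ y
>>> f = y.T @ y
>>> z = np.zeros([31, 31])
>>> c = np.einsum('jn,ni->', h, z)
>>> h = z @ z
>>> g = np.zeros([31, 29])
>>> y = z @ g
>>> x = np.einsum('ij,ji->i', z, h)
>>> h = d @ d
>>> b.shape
()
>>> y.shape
(31, 29)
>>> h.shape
(5, 5)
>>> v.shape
()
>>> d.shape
(5, 5)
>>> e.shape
(23,)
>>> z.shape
(31, 31)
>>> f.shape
(23, 23)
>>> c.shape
()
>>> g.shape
(31, 29)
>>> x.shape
(31,)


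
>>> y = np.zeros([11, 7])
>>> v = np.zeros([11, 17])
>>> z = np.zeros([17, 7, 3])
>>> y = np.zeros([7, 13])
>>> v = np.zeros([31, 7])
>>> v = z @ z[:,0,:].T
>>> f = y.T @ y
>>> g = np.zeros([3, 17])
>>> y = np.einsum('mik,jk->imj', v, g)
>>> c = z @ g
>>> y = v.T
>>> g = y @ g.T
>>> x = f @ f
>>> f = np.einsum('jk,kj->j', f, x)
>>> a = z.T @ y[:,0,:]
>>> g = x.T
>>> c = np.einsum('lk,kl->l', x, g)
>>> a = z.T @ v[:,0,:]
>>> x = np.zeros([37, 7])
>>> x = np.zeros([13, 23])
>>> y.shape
(17, 7, 17)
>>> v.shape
(17, 7, 17)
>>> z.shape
(17, 7, 3)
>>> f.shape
(13,)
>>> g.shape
(13, 13)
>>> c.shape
(13,)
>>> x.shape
(13, 23)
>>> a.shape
(3, 7, 17)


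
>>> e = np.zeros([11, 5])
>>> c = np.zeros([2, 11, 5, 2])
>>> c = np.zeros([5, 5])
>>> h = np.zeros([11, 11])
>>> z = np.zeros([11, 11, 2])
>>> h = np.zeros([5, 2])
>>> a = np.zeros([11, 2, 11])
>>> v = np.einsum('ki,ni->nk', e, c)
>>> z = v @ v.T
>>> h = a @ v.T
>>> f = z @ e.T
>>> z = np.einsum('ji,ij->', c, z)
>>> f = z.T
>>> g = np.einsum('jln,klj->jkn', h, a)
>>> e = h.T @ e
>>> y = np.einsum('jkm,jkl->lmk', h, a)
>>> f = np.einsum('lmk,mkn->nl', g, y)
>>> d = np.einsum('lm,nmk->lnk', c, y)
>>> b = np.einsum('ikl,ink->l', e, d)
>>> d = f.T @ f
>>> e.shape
(5, 2, 5)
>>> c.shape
(5, 5)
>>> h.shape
(11, 2, 5)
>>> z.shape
()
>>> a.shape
(11, 2, 11)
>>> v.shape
(5, 11)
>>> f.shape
(2, 11)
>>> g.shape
(11, 11, 5)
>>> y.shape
(11, 5, 2)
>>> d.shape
(11, 11)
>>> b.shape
(5,)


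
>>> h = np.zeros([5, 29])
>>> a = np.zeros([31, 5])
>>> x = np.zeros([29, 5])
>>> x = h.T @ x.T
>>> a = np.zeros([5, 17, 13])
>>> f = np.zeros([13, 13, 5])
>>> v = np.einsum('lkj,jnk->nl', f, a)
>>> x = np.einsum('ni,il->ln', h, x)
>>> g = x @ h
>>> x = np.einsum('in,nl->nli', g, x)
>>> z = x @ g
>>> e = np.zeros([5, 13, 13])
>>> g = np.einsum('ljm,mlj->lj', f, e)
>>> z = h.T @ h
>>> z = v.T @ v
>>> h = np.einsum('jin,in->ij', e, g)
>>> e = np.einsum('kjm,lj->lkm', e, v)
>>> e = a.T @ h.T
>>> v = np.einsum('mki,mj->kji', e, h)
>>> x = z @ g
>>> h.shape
(13, 5)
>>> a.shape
(5, 17, 13)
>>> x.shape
(13, 13)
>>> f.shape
(13, 13, 5)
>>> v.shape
(17, 5, 13)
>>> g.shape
(13, 13)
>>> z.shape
(13, 13)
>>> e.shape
(13, 17, 13)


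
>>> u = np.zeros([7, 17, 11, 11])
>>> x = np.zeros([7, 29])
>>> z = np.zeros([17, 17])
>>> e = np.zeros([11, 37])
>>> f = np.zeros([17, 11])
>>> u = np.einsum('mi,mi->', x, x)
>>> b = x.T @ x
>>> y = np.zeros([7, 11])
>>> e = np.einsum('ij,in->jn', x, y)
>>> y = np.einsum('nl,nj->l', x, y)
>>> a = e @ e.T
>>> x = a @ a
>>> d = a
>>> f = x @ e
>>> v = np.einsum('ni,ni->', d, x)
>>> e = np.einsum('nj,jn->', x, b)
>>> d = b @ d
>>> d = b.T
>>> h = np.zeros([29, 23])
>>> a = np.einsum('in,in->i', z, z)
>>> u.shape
()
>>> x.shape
(29, 29)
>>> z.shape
(17, 17)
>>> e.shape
()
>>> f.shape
(29, 11)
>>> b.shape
(29, 29)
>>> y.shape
(29,)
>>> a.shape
(17,)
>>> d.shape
(29, 29)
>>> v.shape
()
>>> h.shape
(29, 23)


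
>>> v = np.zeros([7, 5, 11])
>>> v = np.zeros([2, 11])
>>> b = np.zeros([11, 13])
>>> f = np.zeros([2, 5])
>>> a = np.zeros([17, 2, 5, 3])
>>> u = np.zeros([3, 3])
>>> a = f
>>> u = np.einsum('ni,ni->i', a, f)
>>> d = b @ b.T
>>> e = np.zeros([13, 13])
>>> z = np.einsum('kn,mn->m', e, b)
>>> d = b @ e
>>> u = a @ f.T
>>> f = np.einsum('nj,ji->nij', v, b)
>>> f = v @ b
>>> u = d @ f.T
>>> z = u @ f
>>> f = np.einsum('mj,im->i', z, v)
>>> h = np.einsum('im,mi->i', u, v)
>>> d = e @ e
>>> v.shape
(2, 11)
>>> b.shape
(11, 13)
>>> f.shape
(2,)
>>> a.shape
(2, 5)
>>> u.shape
(11, 2)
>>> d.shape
(13, 13)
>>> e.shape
(13, 13)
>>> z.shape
(11, 13)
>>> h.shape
(11,)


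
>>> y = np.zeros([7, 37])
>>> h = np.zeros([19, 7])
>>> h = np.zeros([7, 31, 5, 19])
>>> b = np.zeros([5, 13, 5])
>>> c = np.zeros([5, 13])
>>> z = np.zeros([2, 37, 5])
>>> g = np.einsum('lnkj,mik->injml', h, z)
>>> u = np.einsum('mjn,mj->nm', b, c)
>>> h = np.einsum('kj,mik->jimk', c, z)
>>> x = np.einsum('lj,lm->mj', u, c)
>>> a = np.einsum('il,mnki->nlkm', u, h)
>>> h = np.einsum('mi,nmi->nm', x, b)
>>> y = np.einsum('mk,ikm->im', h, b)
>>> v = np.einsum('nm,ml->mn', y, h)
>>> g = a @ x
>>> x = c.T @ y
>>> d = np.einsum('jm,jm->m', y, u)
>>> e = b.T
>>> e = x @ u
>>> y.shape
(5, 5)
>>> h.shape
(5, 13)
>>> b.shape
(5, 13, 5)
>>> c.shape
(5, 13)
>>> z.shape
(2, 37, 5)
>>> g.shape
(37, 5, 2, 5)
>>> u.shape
(5, 5)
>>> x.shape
(13, 5)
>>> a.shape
(37, 5, 2, 13)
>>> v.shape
(5, 5)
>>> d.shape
(5,)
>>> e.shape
(13, 5)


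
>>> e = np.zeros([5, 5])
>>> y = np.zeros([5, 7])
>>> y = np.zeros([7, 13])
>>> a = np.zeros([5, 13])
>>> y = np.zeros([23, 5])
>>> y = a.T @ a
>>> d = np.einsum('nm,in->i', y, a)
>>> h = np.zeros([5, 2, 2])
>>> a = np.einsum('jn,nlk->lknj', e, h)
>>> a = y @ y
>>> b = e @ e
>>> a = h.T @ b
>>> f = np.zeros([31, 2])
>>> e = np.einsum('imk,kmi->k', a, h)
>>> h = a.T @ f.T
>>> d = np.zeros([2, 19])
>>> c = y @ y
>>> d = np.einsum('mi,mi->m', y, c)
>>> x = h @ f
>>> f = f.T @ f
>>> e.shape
(5,)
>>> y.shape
(13, 13)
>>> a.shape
(2, 2, 5)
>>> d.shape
(13,)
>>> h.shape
(5, 2, 31)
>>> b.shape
(5, 5)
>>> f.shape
(2, 2)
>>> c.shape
(13, 13)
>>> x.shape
(5, 2, 2)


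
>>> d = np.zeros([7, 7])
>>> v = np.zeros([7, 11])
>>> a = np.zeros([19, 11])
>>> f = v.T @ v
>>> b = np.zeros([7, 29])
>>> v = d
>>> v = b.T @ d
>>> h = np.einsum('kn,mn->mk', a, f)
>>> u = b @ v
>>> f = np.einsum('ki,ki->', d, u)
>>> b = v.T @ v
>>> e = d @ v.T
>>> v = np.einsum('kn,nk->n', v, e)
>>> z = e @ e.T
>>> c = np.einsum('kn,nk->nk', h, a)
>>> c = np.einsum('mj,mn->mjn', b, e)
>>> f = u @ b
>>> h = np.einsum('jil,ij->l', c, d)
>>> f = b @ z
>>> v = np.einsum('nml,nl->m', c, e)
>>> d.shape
(7, 7)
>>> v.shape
(7,)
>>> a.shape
(19, 11)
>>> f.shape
(7, 7)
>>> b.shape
(7, 7)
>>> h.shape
(29,)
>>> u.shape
(7, 7)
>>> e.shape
(7, 29)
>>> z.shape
(7, 7)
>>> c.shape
(7, 7, 29)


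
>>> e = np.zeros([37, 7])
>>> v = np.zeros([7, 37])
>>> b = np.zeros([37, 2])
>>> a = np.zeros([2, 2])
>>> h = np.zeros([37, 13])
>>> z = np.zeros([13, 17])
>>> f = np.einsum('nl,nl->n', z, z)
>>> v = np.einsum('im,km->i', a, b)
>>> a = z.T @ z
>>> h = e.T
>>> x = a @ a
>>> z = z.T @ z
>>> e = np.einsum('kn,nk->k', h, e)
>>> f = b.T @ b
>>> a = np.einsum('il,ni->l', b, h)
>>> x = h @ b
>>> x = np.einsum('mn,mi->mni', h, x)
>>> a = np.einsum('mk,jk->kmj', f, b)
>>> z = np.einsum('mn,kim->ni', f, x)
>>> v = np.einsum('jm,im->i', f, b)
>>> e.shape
(7,)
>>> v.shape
(37,)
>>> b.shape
(37, 2)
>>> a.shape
(2, 2, 37)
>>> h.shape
(7, 37)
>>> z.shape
(2, 37)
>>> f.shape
(2, 2)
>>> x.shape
(7, 37, 2)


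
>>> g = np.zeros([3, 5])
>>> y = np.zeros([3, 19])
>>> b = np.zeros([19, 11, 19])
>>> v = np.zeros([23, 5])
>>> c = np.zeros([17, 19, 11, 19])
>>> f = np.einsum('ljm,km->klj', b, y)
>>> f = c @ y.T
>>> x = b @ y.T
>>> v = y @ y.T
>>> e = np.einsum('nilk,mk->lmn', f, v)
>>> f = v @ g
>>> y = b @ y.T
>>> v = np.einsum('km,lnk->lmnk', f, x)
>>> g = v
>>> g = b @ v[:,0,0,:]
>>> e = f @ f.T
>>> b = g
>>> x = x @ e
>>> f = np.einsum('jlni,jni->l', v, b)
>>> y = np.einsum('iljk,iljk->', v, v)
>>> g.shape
(19, 11, 3)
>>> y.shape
()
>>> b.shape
(19, 11, 3)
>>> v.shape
(19, 5, 11, 3)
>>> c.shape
(17, 19, 11, 19)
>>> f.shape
(5,)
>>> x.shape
(19, 11, 3)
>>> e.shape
(3, 3)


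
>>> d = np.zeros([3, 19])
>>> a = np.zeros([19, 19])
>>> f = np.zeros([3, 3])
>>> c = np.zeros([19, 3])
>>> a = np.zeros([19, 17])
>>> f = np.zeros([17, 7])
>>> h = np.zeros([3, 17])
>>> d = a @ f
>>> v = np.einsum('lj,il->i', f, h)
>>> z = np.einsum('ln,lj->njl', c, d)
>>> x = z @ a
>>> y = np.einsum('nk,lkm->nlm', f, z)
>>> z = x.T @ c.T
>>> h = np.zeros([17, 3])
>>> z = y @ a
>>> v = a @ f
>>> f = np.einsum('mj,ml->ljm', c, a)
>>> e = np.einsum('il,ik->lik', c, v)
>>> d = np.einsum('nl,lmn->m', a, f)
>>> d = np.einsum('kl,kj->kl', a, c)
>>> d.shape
(19, 17)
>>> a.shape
(19, 17)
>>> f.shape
(17, 3, 19)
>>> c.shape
(19, 3)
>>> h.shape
(17, 3)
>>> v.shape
(19, 7)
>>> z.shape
(17, 3, 17)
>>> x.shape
(3, 7, 17)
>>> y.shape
(17, 3, 19)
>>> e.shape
(3, 19, 7)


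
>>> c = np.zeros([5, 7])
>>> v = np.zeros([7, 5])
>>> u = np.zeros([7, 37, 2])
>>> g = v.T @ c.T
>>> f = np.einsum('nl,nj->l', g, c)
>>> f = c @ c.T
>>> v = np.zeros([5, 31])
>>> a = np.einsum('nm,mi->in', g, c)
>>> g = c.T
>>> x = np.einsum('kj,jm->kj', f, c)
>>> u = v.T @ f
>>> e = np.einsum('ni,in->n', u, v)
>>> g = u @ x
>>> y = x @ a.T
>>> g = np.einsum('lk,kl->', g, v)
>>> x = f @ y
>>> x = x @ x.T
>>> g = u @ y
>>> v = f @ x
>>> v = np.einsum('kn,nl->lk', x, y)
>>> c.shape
(5, 7)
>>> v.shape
(7, 5)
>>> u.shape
(31, 5)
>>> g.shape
(31, 7)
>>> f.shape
(5, 5)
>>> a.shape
(7, 5)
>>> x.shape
(5, 5)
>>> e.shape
(31,)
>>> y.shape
(5, 7)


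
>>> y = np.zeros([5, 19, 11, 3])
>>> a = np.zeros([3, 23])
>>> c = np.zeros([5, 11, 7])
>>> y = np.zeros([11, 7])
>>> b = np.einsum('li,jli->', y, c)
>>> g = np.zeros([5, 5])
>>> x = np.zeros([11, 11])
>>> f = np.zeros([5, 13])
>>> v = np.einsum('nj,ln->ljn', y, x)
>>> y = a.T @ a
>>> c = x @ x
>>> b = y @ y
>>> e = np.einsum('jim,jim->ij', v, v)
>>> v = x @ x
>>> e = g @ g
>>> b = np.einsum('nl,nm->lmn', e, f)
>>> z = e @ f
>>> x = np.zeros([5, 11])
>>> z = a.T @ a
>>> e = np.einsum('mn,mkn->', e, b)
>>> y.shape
(23, 23)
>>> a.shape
(3, 23)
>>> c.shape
(11, 11)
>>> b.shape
(5, 13, 5)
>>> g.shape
(5, 5)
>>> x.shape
(5, 11)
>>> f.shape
(5, 13)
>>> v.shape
(11, 11)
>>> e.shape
()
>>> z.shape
(23, 23)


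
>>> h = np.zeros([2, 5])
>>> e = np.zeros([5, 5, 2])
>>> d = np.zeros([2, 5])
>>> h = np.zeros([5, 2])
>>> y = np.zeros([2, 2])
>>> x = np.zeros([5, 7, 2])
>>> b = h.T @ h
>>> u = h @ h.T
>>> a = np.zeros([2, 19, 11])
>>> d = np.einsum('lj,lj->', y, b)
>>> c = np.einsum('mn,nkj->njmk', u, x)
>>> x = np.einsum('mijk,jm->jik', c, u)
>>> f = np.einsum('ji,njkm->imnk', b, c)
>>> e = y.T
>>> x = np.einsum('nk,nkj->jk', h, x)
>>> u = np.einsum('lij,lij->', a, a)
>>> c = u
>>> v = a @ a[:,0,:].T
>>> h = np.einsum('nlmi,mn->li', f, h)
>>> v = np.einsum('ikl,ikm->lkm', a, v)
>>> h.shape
(7, 5)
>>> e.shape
(2, 2)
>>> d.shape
()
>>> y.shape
(2, 2)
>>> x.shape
(7, 2)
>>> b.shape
(2, 2)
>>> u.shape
()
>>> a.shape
(2, 19, 11)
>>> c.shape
()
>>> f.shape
(2, 7, 5, 5)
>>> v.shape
(11, 19, 2)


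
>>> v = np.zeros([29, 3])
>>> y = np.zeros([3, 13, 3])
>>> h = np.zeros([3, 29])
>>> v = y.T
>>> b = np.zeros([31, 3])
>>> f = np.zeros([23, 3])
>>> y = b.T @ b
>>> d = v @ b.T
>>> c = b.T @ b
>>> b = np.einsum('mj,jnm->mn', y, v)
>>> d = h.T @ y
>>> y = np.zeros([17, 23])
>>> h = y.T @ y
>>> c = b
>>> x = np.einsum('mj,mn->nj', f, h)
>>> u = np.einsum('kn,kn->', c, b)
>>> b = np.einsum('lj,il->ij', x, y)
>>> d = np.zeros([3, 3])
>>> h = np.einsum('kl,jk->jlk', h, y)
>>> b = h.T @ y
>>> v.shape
(3, 13, 3)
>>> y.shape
(17, 23)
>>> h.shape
(17, 23, 23)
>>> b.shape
(23, 23, 23)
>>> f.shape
(23, 3)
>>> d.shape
(3, 3)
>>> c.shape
(3, 13)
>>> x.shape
(23, 3)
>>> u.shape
()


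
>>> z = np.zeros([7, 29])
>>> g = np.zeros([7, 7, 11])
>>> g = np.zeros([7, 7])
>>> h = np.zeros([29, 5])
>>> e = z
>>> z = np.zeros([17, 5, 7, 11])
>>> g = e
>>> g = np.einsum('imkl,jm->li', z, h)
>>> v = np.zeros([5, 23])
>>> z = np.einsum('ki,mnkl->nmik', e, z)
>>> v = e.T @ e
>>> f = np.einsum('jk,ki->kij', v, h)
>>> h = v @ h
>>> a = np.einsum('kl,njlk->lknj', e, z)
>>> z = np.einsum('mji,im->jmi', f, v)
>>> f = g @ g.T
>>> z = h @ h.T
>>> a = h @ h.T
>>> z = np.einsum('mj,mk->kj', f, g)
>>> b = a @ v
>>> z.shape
(17, 11)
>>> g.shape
(11, 17)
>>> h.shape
(29, 5)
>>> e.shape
(7, 29)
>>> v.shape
(29, 29)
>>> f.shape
(11, 11)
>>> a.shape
(29, 29)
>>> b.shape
(29, 29)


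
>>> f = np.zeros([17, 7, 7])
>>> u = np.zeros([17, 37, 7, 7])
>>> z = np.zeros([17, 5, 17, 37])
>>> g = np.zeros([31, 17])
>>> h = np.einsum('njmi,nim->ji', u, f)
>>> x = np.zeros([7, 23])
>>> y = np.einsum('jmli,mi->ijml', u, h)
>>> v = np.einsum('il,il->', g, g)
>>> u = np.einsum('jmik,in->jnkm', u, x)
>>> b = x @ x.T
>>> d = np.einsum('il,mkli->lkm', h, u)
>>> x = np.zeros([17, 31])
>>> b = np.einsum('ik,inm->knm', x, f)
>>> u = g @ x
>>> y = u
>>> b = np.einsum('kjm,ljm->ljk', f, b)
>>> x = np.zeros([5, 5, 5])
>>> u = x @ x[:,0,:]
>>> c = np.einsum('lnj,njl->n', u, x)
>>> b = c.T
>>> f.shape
(17, 7, 7)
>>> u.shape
(5, 5, 5)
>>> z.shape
(17, 5, 17, 37)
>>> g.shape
(31, 17)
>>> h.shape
(37, 7)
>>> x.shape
(5, 5, 5)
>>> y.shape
(31, 31)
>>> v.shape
()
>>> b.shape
(5,)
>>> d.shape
(7, 23, 17)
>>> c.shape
(5,)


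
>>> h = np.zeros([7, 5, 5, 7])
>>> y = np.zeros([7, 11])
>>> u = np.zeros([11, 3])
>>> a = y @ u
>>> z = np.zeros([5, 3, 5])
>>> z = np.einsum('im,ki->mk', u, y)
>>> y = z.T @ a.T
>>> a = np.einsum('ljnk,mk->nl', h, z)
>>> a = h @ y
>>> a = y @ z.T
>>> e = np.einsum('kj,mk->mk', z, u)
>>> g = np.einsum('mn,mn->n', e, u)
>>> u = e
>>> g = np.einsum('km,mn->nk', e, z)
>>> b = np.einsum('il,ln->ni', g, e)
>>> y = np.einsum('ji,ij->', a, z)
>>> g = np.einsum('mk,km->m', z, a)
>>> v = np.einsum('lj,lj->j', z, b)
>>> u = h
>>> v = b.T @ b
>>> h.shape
(7, 5, 5, 7)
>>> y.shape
()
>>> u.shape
(7, 5, 5, 7)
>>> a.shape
(7, 3)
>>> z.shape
(3, 7)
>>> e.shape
(11, 3)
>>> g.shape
(3,)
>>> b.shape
(3, 7)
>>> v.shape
(7, 7)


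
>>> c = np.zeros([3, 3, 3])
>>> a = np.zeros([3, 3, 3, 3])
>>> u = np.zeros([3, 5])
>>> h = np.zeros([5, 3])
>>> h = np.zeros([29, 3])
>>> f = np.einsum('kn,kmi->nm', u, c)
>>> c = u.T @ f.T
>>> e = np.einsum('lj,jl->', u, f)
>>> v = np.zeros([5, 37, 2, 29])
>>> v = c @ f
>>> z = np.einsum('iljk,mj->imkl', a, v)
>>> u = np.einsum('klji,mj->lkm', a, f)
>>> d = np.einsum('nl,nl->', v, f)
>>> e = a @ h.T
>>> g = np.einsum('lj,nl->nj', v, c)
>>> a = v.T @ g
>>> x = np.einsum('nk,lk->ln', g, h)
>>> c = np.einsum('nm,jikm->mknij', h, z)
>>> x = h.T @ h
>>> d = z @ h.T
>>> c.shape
(3, 3, 29, 5, 3)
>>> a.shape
(3, 3)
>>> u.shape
(3, 3, 5)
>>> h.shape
(29, 3)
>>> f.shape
(5, 3)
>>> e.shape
(3, 3, 3, 29)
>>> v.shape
(5, 3)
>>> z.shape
(3, 5, 3, 3)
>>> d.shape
(3, 5, 3, 29)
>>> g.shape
(5, 3)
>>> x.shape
(3, 3)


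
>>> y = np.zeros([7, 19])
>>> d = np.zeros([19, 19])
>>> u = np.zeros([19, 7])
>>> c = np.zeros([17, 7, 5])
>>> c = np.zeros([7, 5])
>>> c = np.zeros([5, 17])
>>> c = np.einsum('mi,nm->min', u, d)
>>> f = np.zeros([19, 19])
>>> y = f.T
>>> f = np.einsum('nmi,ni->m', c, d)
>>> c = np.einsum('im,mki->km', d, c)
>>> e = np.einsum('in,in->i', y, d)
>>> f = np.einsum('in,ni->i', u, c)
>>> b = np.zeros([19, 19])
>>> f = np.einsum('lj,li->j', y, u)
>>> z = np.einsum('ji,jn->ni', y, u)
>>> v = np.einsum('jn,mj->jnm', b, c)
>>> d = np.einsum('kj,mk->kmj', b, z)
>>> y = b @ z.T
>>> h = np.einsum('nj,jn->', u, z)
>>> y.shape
(19, 7)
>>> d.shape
(19, 7, 19)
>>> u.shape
(19, 7)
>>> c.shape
(7, 19)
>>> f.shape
(19,)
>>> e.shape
(19,)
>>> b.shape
(19, 19)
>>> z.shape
(7, 19)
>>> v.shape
(19, 19, 7)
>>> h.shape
()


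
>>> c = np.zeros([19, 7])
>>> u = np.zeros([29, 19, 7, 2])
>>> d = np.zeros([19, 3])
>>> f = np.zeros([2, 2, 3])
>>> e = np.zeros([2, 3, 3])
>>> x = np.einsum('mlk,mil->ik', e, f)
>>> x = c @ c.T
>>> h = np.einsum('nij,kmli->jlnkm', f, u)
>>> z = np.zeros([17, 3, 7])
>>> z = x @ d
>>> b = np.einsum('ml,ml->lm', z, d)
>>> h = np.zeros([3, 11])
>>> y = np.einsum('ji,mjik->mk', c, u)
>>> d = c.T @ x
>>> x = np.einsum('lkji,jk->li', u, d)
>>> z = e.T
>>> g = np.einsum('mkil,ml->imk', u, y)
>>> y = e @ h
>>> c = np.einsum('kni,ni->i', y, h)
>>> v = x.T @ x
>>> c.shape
(11,)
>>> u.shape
(29, 19, 7, 2)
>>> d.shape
(7, 19)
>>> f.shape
(2, 2, 3)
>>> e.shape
(2, 3, 3)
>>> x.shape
(29, 2)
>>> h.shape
(3, 11)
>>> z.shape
(3, 3, 2)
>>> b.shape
(3, 19)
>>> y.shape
(2, 3, 11)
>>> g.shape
(7, 29, 19)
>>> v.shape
(2, 2)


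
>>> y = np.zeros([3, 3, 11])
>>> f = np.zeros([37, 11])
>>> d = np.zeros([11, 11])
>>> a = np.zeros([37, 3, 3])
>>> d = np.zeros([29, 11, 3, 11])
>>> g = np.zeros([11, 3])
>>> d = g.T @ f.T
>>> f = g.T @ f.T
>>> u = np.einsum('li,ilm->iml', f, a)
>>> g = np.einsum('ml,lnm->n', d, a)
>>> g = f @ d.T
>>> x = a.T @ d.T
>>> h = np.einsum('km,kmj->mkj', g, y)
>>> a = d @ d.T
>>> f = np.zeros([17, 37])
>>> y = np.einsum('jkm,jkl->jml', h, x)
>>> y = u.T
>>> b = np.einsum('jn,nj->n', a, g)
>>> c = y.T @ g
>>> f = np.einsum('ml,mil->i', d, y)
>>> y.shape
(3, 3, 37)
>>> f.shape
(3,)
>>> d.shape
(3, 37)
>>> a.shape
(3, 3)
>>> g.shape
(3, 3)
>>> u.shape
(37, 3, 3)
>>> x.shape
(3, 3, 3)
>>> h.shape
(3, 3, 11)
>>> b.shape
(3,)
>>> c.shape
(37, 3, 3)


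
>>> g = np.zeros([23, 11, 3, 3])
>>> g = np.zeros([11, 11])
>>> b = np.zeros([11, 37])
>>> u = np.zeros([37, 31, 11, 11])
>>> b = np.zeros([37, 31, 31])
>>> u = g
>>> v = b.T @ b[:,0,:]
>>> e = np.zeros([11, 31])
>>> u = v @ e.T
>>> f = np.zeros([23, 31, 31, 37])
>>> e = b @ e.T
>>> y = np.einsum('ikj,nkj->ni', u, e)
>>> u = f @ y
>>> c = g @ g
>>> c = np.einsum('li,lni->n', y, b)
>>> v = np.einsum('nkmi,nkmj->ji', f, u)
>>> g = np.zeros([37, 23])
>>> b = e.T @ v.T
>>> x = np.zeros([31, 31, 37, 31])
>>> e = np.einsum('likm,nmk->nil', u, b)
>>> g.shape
(37, 23)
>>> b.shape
(11, 31, 31)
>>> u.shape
(23, 31, 31, 31)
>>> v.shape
(31, 37)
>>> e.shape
(11, 31, 23)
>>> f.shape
(23, 31, 31, 37)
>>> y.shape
(37, 31)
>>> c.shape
(31,)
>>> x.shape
(31, 31, 37, 31)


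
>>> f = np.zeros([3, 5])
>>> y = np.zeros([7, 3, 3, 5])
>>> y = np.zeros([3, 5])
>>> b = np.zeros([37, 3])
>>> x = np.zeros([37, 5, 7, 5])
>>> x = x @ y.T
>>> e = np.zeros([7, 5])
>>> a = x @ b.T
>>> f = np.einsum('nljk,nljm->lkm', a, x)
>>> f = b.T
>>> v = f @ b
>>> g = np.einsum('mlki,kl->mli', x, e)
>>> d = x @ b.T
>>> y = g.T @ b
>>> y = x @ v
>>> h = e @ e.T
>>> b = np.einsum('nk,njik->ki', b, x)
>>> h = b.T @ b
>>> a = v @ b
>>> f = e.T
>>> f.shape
(5, 7)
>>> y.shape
(37, 5, 7, 3)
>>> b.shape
(3, 7)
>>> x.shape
(37, 5, 7, 3)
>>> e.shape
(7, 5)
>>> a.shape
(3, 7)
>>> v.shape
(3, 3)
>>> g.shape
(37, 5, 3)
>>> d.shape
(37, 5, 7, 37)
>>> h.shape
(7, 7)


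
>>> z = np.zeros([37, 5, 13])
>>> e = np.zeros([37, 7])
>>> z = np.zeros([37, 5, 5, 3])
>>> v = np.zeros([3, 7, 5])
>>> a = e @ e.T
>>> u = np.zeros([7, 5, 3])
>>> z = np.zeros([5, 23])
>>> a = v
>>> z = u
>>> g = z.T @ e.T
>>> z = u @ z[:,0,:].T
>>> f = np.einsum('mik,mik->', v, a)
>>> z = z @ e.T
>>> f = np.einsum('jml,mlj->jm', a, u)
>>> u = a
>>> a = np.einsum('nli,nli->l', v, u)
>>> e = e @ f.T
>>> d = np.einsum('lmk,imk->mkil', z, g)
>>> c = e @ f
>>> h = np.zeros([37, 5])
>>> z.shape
(7, 5, 37)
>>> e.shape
(37, 3)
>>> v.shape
(3, 7, 5)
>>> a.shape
(7,)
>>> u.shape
(3, 7, 5)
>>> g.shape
(3, 5, 37)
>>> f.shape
(3, 7)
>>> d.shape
(5, 37, 3, 7)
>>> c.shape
(37, 7)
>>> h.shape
(37, 5)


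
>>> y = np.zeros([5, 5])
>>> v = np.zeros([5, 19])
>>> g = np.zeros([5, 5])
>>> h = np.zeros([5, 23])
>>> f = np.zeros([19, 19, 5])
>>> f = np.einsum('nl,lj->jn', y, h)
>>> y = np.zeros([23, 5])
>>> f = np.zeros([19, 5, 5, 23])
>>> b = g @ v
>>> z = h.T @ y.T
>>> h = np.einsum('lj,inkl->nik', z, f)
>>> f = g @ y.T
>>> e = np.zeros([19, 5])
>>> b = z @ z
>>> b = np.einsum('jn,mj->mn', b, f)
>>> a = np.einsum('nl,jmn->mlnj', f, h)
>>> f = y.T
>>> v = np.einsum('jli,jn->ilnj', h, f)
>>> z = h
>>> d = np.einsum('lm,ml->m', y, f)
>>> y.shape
(23, 5)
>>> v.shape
(5, 19, 23, 5)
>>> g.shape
(5, 5)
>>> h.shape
(5, 19, 5)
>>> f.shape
(5, 23)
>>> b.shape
(5, 23)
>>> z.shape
(5, 19, 5)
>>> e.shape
(19, 5)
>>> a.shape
(19, 23, 5, 5)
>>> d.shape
(5,)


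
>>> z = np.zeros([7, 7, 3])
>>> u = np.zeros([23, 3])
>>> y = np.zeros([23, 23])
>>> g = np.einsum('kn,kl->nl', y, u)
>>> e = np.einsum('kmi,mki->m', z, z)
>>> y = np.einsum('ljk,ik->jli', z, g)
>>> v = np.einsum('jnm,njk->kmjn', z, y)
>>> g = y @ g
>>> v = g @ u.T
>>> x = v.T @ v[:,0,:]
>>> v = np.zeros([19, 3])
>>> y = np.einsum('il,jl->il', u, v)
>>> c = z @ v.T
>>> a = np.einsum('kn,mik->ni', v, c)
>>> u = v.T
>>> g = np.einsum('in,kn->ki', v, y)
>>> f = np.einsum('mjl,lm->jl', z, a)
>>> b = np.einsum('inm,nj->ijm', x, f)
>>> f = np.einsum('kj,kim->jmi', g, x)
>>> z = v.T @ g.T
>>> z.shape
(3, 23)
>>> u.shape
(3, 19)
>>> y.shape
(23, 3)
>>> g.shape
(23, 19)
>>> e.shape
(7,)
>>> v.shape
(19, 3)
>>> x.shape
(23, 7, 23)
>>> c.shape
(7, 7, 19)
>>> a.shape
(3, 7)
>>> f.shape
(19, 23, 7)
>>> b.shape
(23, 3, 23)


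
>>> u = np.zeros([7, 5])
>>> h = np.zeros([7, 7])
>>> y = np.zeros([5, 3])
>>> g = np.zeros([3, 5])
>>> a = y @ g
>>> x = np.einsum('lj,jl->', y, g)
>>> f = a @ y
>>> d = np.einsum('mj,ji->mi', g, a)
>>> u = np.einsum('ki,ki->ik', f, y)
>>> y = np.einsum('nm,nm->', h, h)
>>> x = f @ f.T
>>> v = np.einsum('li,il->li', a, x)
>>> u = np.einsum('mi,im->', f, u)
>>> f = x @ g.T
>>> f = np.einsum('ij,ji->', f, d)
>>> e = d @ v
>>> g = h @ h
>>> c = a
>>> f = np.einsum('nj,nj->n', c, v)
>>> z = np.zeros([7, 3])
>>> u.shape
()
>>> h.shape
(7, 7)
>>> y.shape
()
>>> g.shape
(7, 7)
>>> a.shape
(5, 5)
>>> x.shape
(5, 5)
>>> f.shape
(5,)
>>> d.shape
(3, 5)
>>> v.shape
(5, 5)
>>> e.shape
(3, 5)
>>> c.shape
(5, 5)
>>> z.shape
(7, 3)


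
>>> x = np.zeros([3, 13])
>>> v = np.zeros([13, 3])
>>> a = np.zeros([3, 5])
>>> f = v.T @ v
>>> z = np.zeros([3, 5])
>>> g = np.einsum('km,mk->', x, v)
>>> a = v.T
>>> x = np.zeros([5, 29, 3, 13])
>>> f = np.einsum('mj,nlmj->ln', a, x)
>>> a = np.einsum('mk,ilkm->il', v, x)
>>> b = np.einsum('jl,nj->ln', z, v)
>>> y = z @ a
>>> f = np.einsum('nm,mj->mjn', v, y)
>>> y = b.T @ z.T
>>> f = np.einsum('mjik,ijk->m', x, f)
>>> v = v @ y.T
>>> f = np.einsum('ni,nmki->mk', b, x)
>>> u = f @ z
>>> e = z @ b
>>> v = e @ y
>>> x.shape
(5, 29, 3, 13)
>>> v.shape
(3, 3)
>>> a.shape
(5, 29)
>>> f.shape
(29, 3)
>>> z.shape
(3, 5)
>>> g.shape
()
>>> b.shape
(5, 13)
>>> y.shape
(13, 3)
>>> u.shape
(29, 5)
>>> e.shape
(3, 13)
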